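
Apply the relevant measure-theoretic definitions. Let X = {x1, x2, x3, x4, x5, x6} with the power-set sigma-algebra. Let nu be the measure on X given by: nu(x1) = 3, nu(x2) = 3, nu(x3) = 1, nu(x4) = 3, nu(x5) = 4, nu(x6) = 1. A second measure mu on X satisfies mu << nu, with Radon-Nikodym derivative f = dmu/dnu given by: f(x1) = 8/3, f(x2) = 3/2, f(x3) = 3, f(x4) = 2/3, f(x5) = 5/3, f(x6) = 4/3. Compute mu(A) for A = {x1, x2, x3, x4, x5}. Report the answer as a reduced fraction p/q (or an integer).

By the defining property of the Radon-Nikodym derivative, for every measurable set A,
  mu(A) = integral_A f dnu.
Since nu is a discrete measure concentrated on the atoms of X, the integral over A reduces to the sum
  mu(A) = sum_{x in A} f(x) * nu({x}).
Computing each term:
  x1: f(x1) * nu(x1) = 8/3 * 3 = 8.
  x2: f(x2) * nu(x2) = 3/2 * 3 = 9/2.
  x3: f(x3) * nu(x3) = 3 * 1 = 3.
  x4: f(x4) * nu(x4) = 2/3 * 3 = 2.
  x5: f(x5) * nu(x5) = 5/3 * 4 = 20/3.
Summing: mu(A) = 8 + 9/2 + 3 + 2 + 20/3 = 145/6.

145/6


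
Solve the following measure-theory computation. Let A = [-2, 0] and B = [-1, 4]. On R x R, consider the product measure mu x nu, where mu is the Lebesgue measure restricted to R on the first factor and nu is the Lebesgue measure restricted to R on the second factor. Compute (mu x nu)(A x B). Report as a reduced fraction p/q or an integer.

For a measurable rectangle A x B, the product measure satisfies
  (mu x nu)(A x B) = mu(A) * nu(B).
  mu(A) = 2.
  nu(B) = 5.
  (mu x nu)(A x B) = 2 * 5 = 10.

10


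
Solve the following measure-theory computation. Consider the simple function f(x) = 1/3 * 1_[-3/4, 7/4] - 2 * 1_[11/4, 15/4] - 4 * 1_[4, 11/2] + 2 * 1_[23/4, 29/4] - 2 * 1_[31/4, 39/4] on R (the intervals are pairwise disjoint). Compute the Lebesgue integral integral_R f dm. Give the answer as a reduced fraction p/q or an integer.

For a simple function f = sum_i c_i * 1_{A_i} with disjoint A_i,
  integral f dm = sum_i c_i * m(A_i).
Lengths of the A_i:
  m(A_1) = 7/4 - (-3/4) = 5/2.
  m(A_2) = 15/4 - 11/4 = 1.
  m(A_3) = 11/2 - 4 = 3/2.
  m(A_4) = 29/4 - 23/4 = 3/2.
  m(A_5) = 39/4 - 31/4 = 2.
Contributions c_i * m(A_i):
  (1/3) * (5/2) = 5/6.
  (-2) * (1) = -2.
  (-4) * (3/2) = -6.
  (2) * (3/2) = 3.
  (-2) * (2) = -4.
Total: 5/6 - 2 - 6 + 3 - 4 = -49/6.

-49/6


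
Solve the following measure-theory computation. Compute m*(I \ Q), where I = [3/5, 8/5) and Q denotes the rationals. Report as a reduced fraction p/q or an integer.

The interval I = [3/5, 8/5) has m(I) = 8/5 - 3/5 = 1 (endpoints are measure-zero, so open/closed/half-open agree). Write I = (I cap Q) u (I \ Q). The rationals in I are countable, so m*(I cap Q) = 0 (cover each rational by intervals whose total length is arbitrarily small). By countable subadditivity m*(I) <= m*(I cap Q) + m*(I \ Q), hence m*(I \ Q) >= m(I) = 1. The reverse inequality m*(I \ Q) <= m*(I) = 1 is trivial since (I \ Q) is a subset of I. Therefore m*(I \ Q) = 1.

1


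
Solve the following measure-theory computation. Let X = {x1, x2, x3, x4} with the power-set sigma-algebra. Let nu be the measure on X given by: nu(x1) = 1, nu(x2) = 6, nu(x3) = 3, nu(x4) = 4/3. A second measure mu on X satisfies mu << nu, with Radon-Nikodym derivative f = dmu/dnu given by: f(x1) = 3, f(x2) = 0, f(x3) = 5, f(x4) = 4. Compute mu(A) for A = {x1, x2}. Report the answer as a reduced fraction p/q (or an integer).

By the defining property of the Radon-Nikodym derivative, for every measurable set A,
  mu(A) = integral_A f dnu.
Since nu is a discrete measure concentrated on the atoms of X, the integral over A reduces to the sum
  mu(A) = sum_{x in A} f(x) * nu({x}).
Computing each term:
  x1: f(x1) * nu(x1) = 3 * 1 = 3.
  x2: f(x2) * nu(x2) = 0 * 6 = 0.
Summing: mu(A) = 3 + 0 = 3.

3


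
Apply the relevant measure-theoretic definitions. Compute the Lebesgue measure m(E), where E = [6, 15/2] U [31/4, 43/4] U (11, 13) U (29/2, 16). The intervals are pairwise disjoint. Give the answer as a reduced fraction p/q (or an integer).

For pairwise disjoint intervals, m(union_i I_i) = sum_i m(I_i),
and m is invariant under swapping open/closed endpoints (single points have measure 0).
So m(E) = sum_i (b_i - a_i).
  I_1 has length 15/2 - 6 = 3/2.
  I_2 has length 43/4 - 31/4 = 3.
  I_3 has length 13 - 11 = 2.
  I_4 has length 16 - 29/2 = 3/2.
Summing:
  m(E) = 3/2 + 3 + 2 + 3/2 = 8.

8


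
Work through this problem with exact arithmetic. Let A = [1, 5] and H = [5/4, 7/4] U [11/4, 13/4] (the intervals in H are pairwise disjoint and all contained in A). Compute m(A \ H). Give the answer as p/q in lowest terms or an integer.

The ambient interval has length m(A) = 5 - 1 = 4.
Since the holes are disjoint and sit inside A, by finite additivity
  m(H) = sum_i (b_i - a_i), and m(A \ H) = m(A) - m(H).
Computing the hole measures:
  m(H_1) = 7/4 - 5/4 = 1/2.
  m(H_2) = 13/4 - 11/4 = 1/2.
Summed: m(H) = 1/2 + 1/2 = 1.
So m(A \ H) = 4 - 1 = 3.

3


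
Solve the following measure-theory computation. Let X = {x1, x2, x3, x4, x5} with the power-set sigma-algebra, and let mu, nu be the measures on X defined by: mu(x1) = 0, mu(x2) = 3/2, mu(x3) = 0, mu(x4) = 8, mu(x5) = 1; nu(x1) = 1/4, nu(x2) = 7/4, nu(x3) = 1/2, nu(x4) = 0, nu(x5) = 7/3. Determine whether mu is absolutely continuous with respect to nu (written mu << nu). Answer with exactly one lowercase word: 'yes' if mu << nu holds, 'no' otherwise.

mu << nu means: every nu-null measurable set is also mu-null; equivalently, for every atom x, if nu({x}) = 0 then mu({x}) = 0.
Checking each atom:
  x1: nu = 1/4 > 0 -> no constraint.
  x2: nu = 7/4 > 0 -> no constraint.
  x3: nu = 1/2 > 0 -> no constraint.
  x4: nu = 0, mu = 8 > 0 -> violates mu << nu.
  x5: nu = 7/3 > 0 -> no constraint.
The atom(s) x4 violate the condition (nu = 0 but mu > 0). Therefore mu is NOT absolutely continuous w.r.t. nu.

no


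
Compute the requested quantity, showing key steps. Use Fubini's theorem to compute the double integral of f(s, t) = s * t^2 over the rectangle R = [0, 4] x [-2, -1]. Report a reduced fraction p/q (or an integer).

f(s, t) is a tensor product of a function of s and a function of t, and both factors are bounded continuous (hence Lebesgue integrable) on the rectangle, so Fubini's theorem applies:
  integral_R f d(m x m) = (integral_a1^b1 s ds) * (integral_a2^b2 t^2 dt).
Inner integral in s: integral_{0}^{4} s ds = (4^2 - 0^2)/2
  = 8.
Inner integral in t: integral_{-2}^{-1} t^2 dt = ((-1)^3 - (-2)^3)/3
  = 7/3.
Product: (8) * (7/3) = 56/3.

56/3


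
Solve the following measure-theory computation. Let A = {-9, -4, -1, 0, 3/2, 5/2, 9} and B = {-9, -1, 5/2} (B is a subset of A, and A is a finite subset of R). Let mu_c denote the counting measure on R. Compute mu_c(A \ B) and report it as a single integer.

Counting measure assigns mu_c(E) = |E| (number of elements) when E is finite. For B subset A, A \ B is the set of elements of A not in B, so |A \ B| = |A| - |B|.
|A| = 7, |B| = 3, so mu_c(A \ B) = 7 - 3 = 4.

4


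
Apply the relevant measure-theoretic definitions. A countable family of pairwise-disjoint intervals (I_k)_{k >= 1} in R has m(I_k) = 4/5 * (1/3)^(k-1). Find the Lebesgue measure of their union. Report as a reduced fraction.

By countable additivity of the Lebesgue measure on pairwise disjoint measurable sets,
  m(union_{k >= 1} I_k) = sum_{k >= 1} m(I_k) = sum_{k >= 1} a * r^(k-1),
  with a = 4/5 and r = 1/3.
Since 0 < r = 1/3 < 1, the geometric series converges:
  sum_{k >= 1} a * r^(k-1) = a / (1 - r).
  = 4/5 / (1 - 1/3)
  = 4/5 / (2/3)
  = 6/5.

6/5


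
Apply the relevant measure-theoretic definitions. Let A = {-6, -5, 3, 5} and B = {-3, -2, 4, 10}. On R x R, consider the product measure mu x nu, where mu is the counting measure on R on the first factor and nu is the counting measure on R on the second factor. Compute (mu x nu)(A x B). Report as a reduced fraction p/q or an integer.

For a measurable rectangle A x B, the product measure satisfies
  (mu x nu)(A x B) = mu(A) * nu(B).
  mu(A) = 4.
  nu(B) = 4.
  (mu x nu)(A x B) = 4 * 4 = 16.

16


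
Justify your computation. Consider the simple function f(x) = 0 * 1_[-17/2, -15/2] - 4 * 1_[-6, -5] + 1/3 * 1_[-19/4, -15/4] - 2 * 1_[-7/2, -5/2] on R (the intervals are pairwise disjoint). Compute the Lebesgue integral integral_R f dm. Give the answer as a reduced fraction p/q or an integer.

For a simple function f = sum_i c_i * 1_{A_i} with disjoint A_i,
  integral f dm = sum_i c_i * m(A_i).
Lengths of the A_i:
  m(A_1) = -15/2 - (-17/2) = 1.
  m(A_2) = -5 - (-6) = 1.
  m(A_3) = -15/4 - (-19/4) = 1.
  m(A_4) = -5/2 - (-7/2) = 1.
Contributions c_i * m(A_i):
  (0) * (1) = 0.
  (-4) * (1) = -4.
  (1/3) * (1) = 1/3.
  (-2) * (1) = -2.
Total: 0 - 4 + 1/3 - 2 = -17/3.

-17/3


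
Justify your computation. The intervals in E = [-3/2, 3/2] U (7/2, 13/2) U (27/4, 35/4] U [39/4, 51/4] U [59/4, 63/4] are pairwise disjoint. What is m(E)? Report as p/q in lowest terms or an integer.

For pairwise disjoint intervals, m(union_i I_i) = sum_i m(I_i),
and m is invariant under swapping open/closed endpoints (single points have measure 0).
So m(E) = sum_i (b_i - a_i).
  I_1 has length 3/2 - (-3/2) = 3.
  I_2 has length 13/2 - 7/2 = 3.
  I_3 has length 35/4 - 27/4 = 2.
  I_4 has length 51/4 - 39/4 = 3.
  I_5 has length 63/4 - 59/4 = 1.
Summing:
  m(E) = 3 + 3 + 2 + 3 + 1 = 12.

12


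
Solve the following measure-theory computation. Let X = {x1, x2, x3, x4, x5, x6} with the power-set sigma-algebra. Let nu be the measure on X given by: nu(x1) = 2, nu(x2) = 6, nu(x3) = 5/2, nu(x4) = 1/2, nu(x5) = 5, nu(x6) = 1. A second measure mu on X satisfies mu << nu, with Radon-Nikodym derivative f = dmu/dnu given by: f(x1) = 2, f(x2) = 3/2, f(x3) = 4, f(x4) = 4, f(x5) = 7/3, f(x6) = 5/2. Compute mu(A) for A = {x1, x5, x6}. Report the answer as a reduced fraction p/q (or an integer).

By the defining property of the Radon-Nikodym derivative, for every measurable set A,
  mu(A) = integral_A f dnu.
Since nu is a discrete measure concentrated on the atoms of X, the integral over A reduces to the sum
  mu(A) = sum_{x in A} f(x) * nu({x}).
Computing each term:
  x1: f(x1) * nu(x1) = 2 * 2 = 4.
  x5: f(x5) * nu(x5) = 7/3 * 5 = 35/3.
  x6: f(x6) * nu(x6) = 5/2 * 1 = 5/2.
Summing: mu(A) = 4 + 35/3 + 5/2 = 109/6.

109/6


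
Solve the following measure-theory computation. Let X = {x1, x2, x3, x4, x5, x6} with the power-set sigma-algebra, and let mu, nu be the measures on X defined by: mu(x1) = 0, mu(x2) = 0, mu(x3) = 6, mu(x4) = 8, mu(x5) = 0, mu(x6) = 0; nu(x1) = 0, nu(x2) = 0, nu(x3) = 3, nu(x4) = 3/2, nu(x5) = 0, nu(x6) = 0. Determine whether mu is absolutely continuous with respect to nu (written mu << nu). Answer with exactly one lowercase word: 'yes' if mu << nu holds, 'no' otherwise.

mu << nu means: every nu-null measurable set is also mu-null; equivalently, for every atom x, if nu({x}) = 0 then mu({x}) = 0.
Checking each atom:
  x1: nu = 0, mu = 0 -> consistent with mu << nu.
  x2: nu = 0, mu = 0 -> consistent with mu << nu.
  x3: nu = 3 > 0 -> no constraint.
  x4: nu = 3/2 > 0 -> no constraint.
  x5: nu = 0, mu = 0 -> consistent with mu << nu.
  x6: nu = 0, mu = 0 -> consistent with mu << nu.
No atom violates the condition. Therefore mu << nu.

yes


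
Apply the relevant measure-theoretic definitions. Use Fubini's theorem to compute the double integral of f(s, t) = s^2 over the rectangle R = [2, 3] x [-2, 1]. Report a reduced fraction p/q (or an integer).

f(s, t) is a tensor product of a function of s and a function of t, and both factors are bounded continuous (hence Lebesgue integrable) on the rectangle, so Fubini's theorem applies:
  integral_R f d(m x m) = (integral_a1^b1 s^2 ds) * (integral_a2^b2 1 dt).
Inner integral in s: integral_{2}^{3} s^2 ds = (3^3 - 2^3)/3
  = 19/3.
Inner integral in t: integral_{-2}^{1} 1 dt = (1^1 - (-2)^1)/1
  = 3.
Product: (19/3) * (3) = 19.

19


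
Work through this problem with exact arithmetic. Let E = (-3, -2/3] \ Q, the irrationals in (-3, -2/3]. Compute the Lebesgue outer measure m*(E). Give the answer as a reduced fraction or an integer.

The interval I = (-3, -2/3] has m(I) = -2/3 - (-3) = 7/3 (endpoints are measure-zero, so open/closed/half-open agree). Write I = (I cap Q) u (I \ Q). The rationals in I are countable, so m*(I cap Q) = 0 (cover each rational by intervals whose total length is arbitrarily small). By countable subadditivity m*(I) <= m*(I cap Q) + m*(I \ Q), hence m*(I \ Q) >= m(I) = 7/3. The reverse inequality m*(I \ Q) <= m*(I) = 7/3 is trivial since (I \ Q) is a subset of I. Therefore m*(I \ Q) = 7/3.

7/3


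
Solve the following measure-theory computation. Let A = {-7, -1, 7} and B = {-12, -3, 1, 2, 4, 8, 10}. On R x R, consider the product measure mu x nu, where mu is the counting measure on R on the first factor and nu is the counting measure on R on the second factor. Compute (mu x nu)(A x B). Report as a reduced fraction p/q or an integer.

For a measurable rectangle A x B, the product measure satisfies
  (mu x nu)(A x B) = mu(A) * nu(B).
  mu(A) = 3.
  nu(B) = 7.
  (mu x nu)(A x B) = 3 * 7 = 21.

21


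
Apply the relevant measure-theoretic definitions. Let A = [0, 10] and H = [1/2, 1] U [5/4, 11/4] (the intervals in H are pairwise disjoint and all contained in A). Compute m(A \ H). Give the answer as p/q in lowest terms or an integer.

The ambient interval has length m(A) = 10 - 0 = 10.
Since the holes are disjoint and sit inside A, by finite additivity
  m(H) = sum_i (b_i - a_i), and m(A \ H) = m(A) - m(H).
Computing the hole measures:
  m(H_1) = 1 - 1/2 = 1/2.
  m(H_2) = 11/4 - 5/4 = 3/2.
Summed: m(H) = 1/2 + 3/2 = 2.
So m(A \ H) = 10 - 2 = 8.

8


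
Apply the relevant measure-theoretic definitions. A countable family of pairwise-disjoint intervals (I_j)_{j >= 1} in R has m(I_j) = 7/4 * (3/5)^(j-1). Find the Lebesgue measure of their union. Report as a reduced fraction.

By countable additivity of the Lebesgue measure on pairwise disjoint measurable sets,
  m(union_{j >= 1} I_j) = sum_{j >= 1} m(I_j) = sum_{j >= 1} a * r^(j-1),
  with a = 7/4 and r = 3/5.
Since 0 < r = 3/5 < 1, the geometric series converges:
  sum_{j >= 1} a * r^(j-1) = a / (1 - r).
  = 7/4 / (1 - 3/5)
  = 7/4 / (2/5)
  = 35/8.

35/8


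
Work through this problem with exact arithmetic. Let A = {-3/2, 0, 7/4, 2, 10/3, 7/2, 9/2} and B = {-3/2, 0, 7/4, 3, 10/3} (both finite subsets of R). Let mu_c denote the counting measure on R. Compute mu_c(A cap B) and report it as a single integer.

Counting measure on a finite set equals cardinality. mu_c(A cap B) = |A cap B| (elements appearing in both).
Enumerating the elements of A that also lie in B gives 4 element(s).
So mu_c(A cap B) = 4.

4


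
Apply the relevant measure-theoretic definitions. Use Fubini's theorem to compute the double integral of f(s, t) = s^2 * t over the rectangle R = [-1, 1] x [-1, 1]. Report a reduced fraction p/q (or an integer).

f(s, t) is a tensor product of a function of s and a function of t, and both factors are bounded continuous (hence Lebesgue integrable) on the rectangle, so Fubini's theorem applies:
  integral_R f d(m x m) = (integral_a1^b1 s^2 ds) * (integral_a2^b2 t dt).
Inner integral in s: integral_{-1}^{1} s^2 ds = (1^3 - (-1)^3)/3
  = 2/3.
Inner integral in t: integral_{-1}^{1} t dt = (1^2 - (-1)^2)/2
  = 0.
Product: (2/3) * (0) = 0.

0


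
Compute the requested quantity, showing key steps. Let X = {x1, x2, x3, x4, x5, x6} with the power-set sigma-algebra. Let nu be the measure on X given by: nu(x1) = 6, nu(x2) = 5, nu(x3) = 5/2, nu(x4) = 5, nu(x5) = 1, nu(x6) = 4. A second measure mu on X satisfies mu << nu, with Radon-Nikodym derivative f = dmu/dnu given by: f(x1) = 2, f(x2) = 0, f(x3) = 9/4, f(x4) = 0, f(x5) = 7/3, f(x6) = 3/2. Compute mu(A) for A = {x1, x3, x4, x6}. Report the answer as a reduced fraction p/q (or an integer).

By the defining property of the Radon-Nikodym derivative, for every measurable set A,
  mu(A) = integral_A f dnu.
Since nu is a discrete measure concentrated on the atoms of X, the integral over A reduces to the sum
  mu(A) = sum_{x in A} f(x) * nu({x}).
Computing each term:
  x1: f(x1) * nu(x1) = 2 * 6 = 12.
  x3: f(x3) * nu(x3) = 9/4 * 5/2 = 45/8.
  x4: f(x4) * nu(x4) = 0 * 5 = 0.
  x6: f(x6) * nu(x6) = 3/2 * 4 = 6.
Summing: mu(A) = 12 + 45/8 + 0 + 6 = 189/8.

189/8


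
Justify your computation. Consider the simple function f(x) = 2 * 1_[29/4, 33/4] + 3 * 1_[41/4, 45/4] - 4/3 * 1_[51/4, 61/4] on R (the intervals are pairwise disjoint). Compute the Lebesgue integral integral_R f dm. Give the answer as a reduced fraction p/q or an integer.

For a simple function f = sum_i c_i * 1_{A_i} with disjoint A_i,
  integral f dm = sum_i c_i * m(A_i).
Lengths of the A_i:
  m(A_1) = 33/4 - 29/4 = 1.
  m(A_2) = 45/4 - 41/4 = 1.
  m(A_3) = 61/4 - 51/4 = 5/2.
Contributions c_i * m(A_i):
  (2) * (1) = 2.
  (3) * (1) = 3.
  (-4/3) * (5/2) = -10/3.
Total: 2 + 3 - 10/3 = 5/3.

5/3


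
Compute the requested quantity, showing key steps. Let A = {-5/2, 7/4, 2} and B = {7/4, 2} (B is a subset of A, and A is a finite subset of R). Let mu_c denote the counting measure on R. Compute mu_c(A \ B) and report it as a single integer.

Counting measure assigns mu_c(E) = |E| (number of elements) when E is finite. For B subset A, A \ B is the set of elements of A not in B, so |A \ B| = |A| - |B|.
|A| = 3, |B| = 2, so mu_c(A \ B) = 3 - 2 = 1.

1


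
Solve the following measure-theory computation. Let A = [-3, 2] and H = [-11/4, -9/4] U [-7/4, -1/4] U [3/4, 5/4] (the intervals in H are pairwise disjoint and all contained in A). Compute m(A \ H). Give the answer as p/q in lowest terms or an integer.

The ambient interval has length m(A) = 2 - (-3) = 5.
Since the holes are disjoint and sit inside A, by finite additivity
  m(H) = sum_i (b_i - a_i), and m(A \ H) = m(A) - m(H).
Computing the hole measures:
  m(H_1) = -9/4 - (-11/4) = 1/2.
  m(H_2) = -1/4 - (-7/4) = 3/2.
  m(H_3) = 5/4 - 3/4 = 1/2.
Summed: m(H) = 1/2 + 3/2 + 1/2 = 5/2.
So m(A \ H) = 5 - 5/2 = 5/2.

5/2


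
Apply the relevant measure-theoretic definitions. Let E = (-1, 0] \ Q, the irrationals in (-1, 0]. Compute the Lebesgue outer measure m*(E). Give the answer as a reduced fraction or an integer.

The interval I = (-1, 0] has m(I) = 0 - (-1) = 1 (endpoints are measure-zero, so open/closed/half-open agree). Write I = (I cap Q) u (I \ Q). The rationals in I are countable, so m*(I cap Q) = 0 (cover each rational by intervals whose total length is arbitrarily small). By countable subadditivity m*(I) <= m*(I cap Q) + m*(I \ Q), hence m*(I \ Q) >= m(I) = 1. The reverse inequality m*(I \ Q) <= m*(I) = 1 is trivial since (I \ Q) is a subset of I. Therefore m*(I \ Q) = 1.

1


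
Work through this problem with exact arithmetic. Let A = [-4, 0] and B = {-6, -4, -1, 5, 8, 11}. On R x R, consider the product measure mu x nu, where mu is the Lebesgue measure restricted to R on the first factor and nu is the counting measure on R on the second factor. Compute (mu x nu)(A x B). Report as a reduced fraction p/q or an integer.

For a measurable rectangle A x B, the product measure satisfies
  (mu x nu)(A x B) = mu(A) * nu(B).
  mu(A) = 4.
  nu(B) = 6.
  (mu x nu)(A x B) = 4 * 6 = 24.

24


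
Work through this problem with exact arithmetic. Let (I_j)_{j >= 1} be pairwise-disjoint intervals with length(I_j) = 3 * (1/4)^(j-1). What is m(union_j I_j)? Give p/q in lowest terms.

By countable additivity of the Lebesgue measure on pairwise disjoint measurable sets,
  m(union_{j >= 1} I_j) = sum_{j >= 1} m(I_j) = sum_{j >= 1} a * r^(j-1),
  with a = 3 and r = 1/4.
Since 0 < r = 1/4 < 1, the geometric series converges:
  sum_{j >= 1} a * r^(j-1) = a / (1 - r).
  = 3 / (1 - 1/4)
  = 3 / (3/4)
  = 4.

4


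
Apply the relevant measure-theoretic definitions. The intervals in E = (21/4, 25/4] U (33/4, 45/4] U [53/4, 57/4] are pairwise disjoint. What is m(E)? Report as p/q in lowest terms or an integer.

For pairwise disjoint intervals, m(union_i I_i) = sum_i m(I_i),
and m is invariant under swapping open/closed endpoints (single points have measure 0).
So m(E) = sum_i (b_i - a_i).
  I_1 has length 25/4 - 21/4 = 1.
  I_2 has length 45/4 - 33/4 = 3.
  I_3 has length 57/4 - 53/4 = 1.
Summing:
  m(E) = 1 + 3 + 1 = 5.

5


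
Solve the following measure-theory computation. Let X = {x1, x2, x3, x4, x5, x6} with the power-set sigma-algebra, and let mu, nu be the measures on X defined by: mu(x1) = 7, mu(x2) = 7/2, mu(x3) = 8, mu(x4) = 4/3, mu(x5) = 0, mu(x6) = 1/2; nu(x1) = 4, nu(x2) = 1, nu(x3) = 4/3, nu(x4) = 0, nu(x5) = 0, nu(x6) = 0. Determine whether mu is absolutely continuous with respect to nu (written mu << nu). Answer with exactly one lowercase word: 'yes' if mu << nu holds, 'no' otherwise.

mu << nu means: every nu-null measurable set is also mu-null; equivalently, for every atom x, if nu({x}) = 0 then mu({x}) = 0.
Checking each atom:
  x1: nu = 4 > 0 -> no constraint.
  x2: nu = 1 > 0 -> no constraint.
  x3: nu = 4/3 > 0 -> no constraint.
  x4: nu = 0, mu = 4/3 > 0 -> violates mu << nu.
  x5: nu = 0, mu = 0 -> consistent with mu << nu.
  x6: nu = 0, mu = 1/2 > 0 -> violates mu << nu.
The atom(s) x4, x6 violate the condition (nu = 0 but mu > 0). Therefore mu is NOT absolutely continuous w.r.t. nu.

no


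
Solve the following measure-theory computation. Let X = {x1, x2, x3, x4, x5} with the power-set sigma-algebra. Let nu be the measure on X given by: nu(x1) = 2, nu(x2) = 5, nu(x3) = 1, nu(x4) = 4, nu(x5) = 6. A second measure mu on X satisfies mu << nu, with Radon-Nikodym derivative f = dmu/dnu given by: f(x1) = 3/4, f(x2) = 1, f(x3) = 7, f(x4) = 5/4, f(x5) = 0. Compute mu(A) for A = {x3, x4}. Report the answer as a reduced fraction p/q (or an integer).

By the defining property of the Radon-Nikodym derivative, for every measurable set A,
  mu(A) = integral_A f dnu.
Since nu is a discrete measure concentrated on the atoms of X, the integral over A reduces to the sum
  mu(A) = sum_{x in A} f(x) * nu({x}).
Computing each term:
  x3: f(x3) * nu(x3) = 7 * 1 = 7.
  x4: f(x4) * nu(x4) = 5/4 * 4 = 5.
Summing: mu(A) = 7 + 5 = 12.

12


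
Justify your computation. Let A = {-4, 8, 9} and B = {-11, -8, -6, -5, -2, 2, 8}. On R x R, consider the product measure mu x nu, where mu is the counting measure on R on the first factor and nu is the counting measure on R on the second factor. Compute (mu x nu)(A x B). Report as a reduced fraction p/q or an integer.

For a measurable rectangle A x B, the product measure satisfies
  (mu x nu)(A x B) = mu(A) * nu(B).
  mu(A) = 3.
  nu(B) = 7.
  (mu x nu)(A x B) = 3 * 7 = 21.

21


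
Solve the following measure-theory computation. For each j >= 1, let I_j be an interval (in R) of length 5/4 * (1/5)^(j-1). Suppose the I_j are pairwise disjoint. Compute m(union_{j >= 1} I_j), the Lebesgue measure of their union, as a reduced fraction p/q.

By countable additivity of the Lebesgue measure on pairwise disjoint measurable sets,
  m(union_{j >= 1} I_j) = sum_{j >= 1} m(I_j) = sum_{j >= 1} a * r^(j-1),
  with a = 5/4 and r = 1/5.
Since 0 < r = 1/5 < 1, the geometric series converges:
  sum_{j >= 1} a * r^(j-1) = a / (1 - r).
  = 5/4 / (1 - 1/5)
  = 5/4 / (4/5)
  = 25/16.

25/16


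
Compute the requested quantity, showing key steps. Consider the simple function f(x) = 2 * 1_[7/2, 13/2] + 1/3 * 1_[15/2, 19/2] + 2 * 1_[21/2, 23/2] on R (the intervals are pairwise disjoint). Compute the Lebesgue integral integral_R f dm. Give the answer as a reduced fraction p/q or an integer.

For a simple function f = sum_i c_i * 1_{A_i} with disjoint A_i,
  integral f dm = sum_i c_i * m(A_i).
Lengths of the A_i:
  m(A_1) = 13/2 - 7/2 = 3.
  m(A_2) = 19/2 - 15/2 = 2.
  m(A_3) = 23/2 - 21/2 = 1.
Contributions c_i * m(A_i):
  (2) * (3) = 6.
  (1/3) * (2) = 2/3.
  (2) * (1) = 2.
Total: 6 + 2/3 + 2 = 26/3.

26/3


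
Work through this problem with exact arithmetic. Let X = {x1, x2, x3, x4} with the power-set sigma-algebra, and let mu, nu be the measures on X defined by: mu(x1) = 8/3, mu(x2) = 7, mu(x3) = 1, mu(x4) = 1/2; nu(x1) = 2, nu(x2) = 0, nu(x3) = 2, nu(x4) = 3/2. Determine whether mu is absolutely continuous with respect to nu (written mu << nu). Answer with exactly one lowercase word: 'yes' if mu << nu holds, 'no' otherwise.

mu << nu means: every nu-null measurable set is also mu-null; equivalently, for every atom x, if nu({x}) = 0 then mu({x}) = 0.
Checking each atom:
  x1: nu = 2 > 0 -> no constraint.
  x2: nu = 0, mu = 7 > 0 -> violates mu << nu.
  x3: nu = 2 > 0 -> no constraint.
  x4: nu = 3/2 > 0 -> no constraint.
The atom(s) x2 violate the condition (nu = 0 but mu > 0). Therefore mu is NOT absolutely continuous w.r.t. nu.

no


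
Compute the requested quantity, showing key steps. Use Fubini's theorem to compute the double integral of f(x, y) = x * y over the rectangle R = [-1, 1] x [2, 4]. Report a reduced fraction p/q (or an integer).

f(x, y) is a tensor product of a function of x and a function of y, and both factors are bounded continuous (hence Lebesgue integrable) on the rectangle, so Fubini's theorem applies:
  integral_R f d(m x m) = (integral_a1^b1 x dx) * (integral_a2^b2 y dy).
Inner integral in x: integral_{-1}^{1} x dx = (1^2 - (-1)^2)/2
  = 0.
Inner integral in y: integral_{2}^{4} y dy = (4^2 - 2^2)/2
  = 6.
Product: (0) * (6) = 0.

0


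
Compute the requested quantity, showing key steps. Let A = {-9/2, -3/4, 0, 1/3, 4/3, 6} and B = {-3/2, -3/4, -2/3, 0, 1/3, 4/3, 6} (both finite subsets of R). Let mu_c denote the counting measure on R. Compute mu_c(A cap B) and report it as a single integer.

Counting measure on a finite set equals cardinality. mu_c(A cap B) = |A cap B| (elements appearing in both).
Enumerating the elements of A that also lie in B gives 5 element(s).
So mu_c(A cap B) = 5.

5


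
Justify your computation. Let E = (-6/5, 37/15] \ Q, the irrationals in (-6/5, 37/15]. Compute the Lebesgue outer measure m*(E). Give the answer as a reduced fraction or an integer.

The interval I = (-6/5, 37/15] has m(I) = 37/15 - (-6/5) = 11/3 (endpoints are measure-zero, so open/closed/half-open agree). Write I = (I cap Q) u (I \ Q). The rationals in I are countable, so m*(I cap Q) = 0 (cover each rational by intervals whose total length is arbitrarily small). By countable subadditivity m*(I) <= m*(I cap Q) + m*(I \ Q), hence m*(I \ Q) >= m(I) = 11/3. The reverse inequality m*(I \ Q) <= m*(I) = 11/3 is trivial since (I \ Q) is a subset of I. Therefore m*(I \ Q) = 11/3.

11/3


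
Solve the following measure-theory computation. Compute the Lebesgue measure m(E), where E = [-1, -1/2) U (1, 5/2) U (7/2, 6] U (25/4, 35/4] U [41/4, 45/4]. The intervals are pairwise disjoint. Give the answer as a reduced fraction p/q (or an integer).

For pairwise disjoint intervals, m(union_i I_i) = sum_i m(I_i),
and m is invariant under swapping open/closed endpoints (single points have measure 0).
So m(E) = sum_i (b_i - a_i).
  I_1 has length -1/2 - (-1) = 1/2.
  I_2 has length 5/2 - 1 = 3/2.
  I_3 has length 6 - 7/2 = 5/2.
  I_4 has length 35/4 - 25/4 = 5/2.
  I_5 has length 45/4 - 41/4 = 1.
Summing:
  m(E) = 1/2 + 3/2 + 5/2 + 5/2 + 1 = 8.

8


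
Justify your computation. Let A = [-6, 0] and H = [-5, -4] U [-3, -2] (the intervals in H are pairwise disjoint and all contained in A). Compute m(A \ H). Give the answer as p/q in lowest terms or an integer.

The ambient interval has length m(A) = 0 - (-6) = 6.
Since the holes are disjoint and sit inside A, by finite additivity
  m(H) = sum_i (b_i - a_i), and m(A \ H) = m(A) - m(H).
Computing the hole measures:
  m(H_1) = -4 - (-5) = 1.
  m(H_2) = -2 - (-3) = 1.
Summed: m(H) = 1 + 1 = 2.
So m(A \ H) = 6 - 2 = 4.

4


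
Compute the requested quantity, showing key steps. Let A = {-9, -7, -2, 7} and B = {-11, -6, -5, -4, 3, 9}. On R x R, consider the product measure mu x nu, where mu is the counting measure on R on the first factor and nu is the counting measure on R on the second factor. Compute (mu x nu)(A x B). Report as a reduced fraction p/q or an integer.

For a measurable rectangle A x B, the product measure satisfies
  (mu x nu)(A x B) = mu(A) * nu(B).
  mu(A) = 4.
  nu(B) = 6.
  (mu x nu)(A x B) = 4 * 6 = 24.

24


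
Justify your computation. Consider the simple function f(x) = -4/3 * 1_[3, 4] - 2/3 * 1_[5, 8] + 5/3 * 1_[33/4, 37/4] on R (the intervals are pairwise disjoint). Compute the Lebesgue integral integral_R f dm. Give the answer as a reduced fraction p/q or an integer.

For a simple function f = sum_i c_i * 1_{A_i} with disjoint A_i,
  integral f dm = sum_i c_i * m(A_i).
Lengths of the A_i:
  m(A_1) = 4 - 3 = 1.
  m(A_2) = 8 - 5 = 3.
  m(A_3) = 37/4 - 33/4 = 1.
Contributions c_i * m(A_i):
  (-4/3) * (1) = -4/3.
  (-2/3) * (3) = -2.
  (5/3) * (1) = 5/3.
Total: -4/3 - 2 + 5/3 = -5/3.

-5/3


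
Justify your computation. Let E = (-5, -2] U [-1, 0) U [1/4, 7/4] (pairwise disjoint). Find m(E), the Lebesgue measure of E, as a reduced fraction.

For pairwise disjoint intervals, m(union_i I_i) = sum_i m(I_i),
and m is invariant under swapping open/closed endpoints (single points have measure 0).
So m(E) = sum_i (b_i - a_i).
  I_1 has length -2 - (-5) = 3.
  I_2 has length 0 - (-1) = 1.
  I_3 has length 7/4 - 1/4 = 3/2.
Summing:
  m(E) = 3 + 1 + 3/2 = 11/2.

11/2


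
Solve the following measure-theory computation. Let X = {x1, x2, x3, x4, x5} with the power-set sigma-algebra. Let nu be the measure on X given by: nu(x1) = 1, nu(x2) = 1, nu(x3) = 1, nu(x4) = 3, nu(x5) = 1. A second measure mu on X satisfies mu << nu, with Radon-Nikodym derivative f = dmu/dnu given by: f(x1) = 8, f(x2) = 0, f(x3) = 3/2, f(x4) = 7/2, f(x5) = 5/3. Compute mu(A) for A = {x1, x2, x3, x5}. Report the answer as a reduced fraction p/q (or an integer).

By the defining property of the Radon-Nikodym derivative, for every measurable set A,
  mu(A) = integral_A f dnu.
Since nu is a discrete measure concentrated on the atoms of X, the integral over A reduces to the sum
  mu(A) = sum_{x in A} f(x) * nu({x}).
Computing each term:
  x1: f(x1) * nu(x1) = 8 * 1 = 8.
  x2: f(x2) * nu(x2) = 0 * 1 = 0.
  x3: f(x3) * nu(x3) = 3/2 * 1 = 3/2.
  x5: f(x5) * nu(x5) = 5/3 * 1 = 5/3.
Summing: mu(A) = 8 + 0 + 3/2 + 5/3 = 67/6.

67/6


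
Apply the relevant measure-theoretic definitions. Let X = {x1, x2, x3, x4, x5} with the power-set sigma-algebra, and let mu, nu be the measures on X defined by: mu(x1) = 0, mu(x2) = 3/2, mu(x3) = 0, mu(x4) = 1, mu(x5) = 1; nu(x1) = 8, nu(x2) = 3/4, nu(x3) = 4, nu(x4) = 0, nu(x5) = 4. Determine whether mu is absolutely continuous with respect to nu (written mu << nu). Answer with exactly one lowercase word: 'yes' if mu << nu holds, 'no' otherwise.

mu << nu means: every nu-null measurable set is also mu-null; equivalently, for every atom x, if nu({x}) = 0 then mu({x}) = 0.
Checking each atom:
  x1: nu = 8 > 0 -> no constraint.
  x2: nu = 3/4 > 0 -> no constraint.
  x3: nu = 4 > 0 -> no constraint.
  x4: nu = 0, mu = 1 > 0 -> violates mu << nu.
  x5: nu = 4 > 0 -> no constraint.
The atom(s) x4 violate the condition (nu = 0 but mu > 0). Therefore mu is NOT absolutely continuous w.r.t. nu.

no


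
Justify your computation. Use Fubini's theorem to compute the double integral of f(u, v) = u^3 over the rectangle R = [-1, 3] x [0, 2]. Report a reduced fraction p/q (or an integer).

f(u, v) is a tensor product of a function of u and a function of v, and both factors are bounded continuous (hence Lebesgue integrable) on the rectangle, so Fubini's theorem applies:
  integral_R f d(m x m) = (integral_a1^b1 u^3 du) * (integral_a2^b2 1 dv).
Inner integral in u: integral_{-1}^{3} u^3 du = (3^4 - (-1)^4)/4
  = 20.
Inner integral in v: integral_{0}^{2} 1 dv = (2^1 - 0^1)/1
  = 2.
Product: (20) * (2) = 40.

40


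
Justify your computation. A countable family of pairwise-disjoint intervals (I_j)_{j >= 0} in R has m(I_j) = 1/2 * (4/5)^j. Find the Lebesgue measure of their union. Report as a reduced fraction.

By countable additivity of the Lebesgue measure on pairwise disjoint measurable sets,
  m(union_{j >= 0} I_j) = sum_{j >= 0} m(I_j) = sum_{j >= 0} a * r^j,
  with a = 1/2 and r = 4/5.
Since 0 < r = 4/5 < 1, the geometric series converges:
  sum_{j >= 0} a * r^j = a / (1 - r).
  = 1/2 / (1 - 4/5)
  = 1/2 / (1/5)
  = 5/2.

5/2


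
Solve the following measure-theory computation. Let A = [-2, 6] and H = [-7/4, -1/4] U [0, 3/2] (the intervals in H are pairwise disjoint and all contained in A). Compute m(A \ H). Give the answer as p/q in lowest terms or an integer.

The ambient interval has length m(A) = 6 - (-2) = 8.
Since the holes are disjoint and sit inside A, by finite additivity
  m(H) = sum_i (b_i - a_i), and m(A \ H) = m(A) - m(H).
Computing the hole measures:
  m(H_1) = -1/4 - (-7/4) = 3/2.
  m(H_2) = 3/2 - 0 = 3/2.
Summed: m(H) = 3/2 + 3/2 = 3.
So m(A \ H) = 8 - 3 = 5.

5


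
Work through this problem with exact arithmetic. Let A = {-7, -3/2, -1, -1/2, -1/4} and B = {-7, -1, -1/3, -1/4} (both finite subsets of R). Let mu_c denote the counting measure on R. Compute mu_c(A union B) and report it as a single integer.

Counting measure on a finite set equals cardinality. By inclusion-exclusion, |A union B| = |A| + |B| - |A cap B|.
|A| = 5, |B| = 4, |A cap B| = 3.
So mu_c(A union B) = 5 + 4 - 3 = 6.

6


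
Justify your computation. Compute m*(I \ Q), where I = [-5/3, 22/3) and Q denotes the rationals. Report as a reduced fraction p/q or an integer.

The interval I = [-5/3, 22/3) has m(I) = 22/3 - (-5/3) = 9 (endpoints are measure-zero, so open/closed/half-open agree). Write I = (I cap Q) u (I \ Q). The rationals in I are countable, so m*(I cap Q) = 0 (cover each rational by intervals whose total length is arbitrarily small). By countable subadditivity m*(I) <= m*(I cap Q) + m*(I \ Q), hence m*(I \ Q) >= m(I) = 9. The reverse inequality m*(I \ Q) <= m*(I) = 9 is trivial since (I \ Q) is a subset of I. Therefore m*(I \ Q) = 9.

9


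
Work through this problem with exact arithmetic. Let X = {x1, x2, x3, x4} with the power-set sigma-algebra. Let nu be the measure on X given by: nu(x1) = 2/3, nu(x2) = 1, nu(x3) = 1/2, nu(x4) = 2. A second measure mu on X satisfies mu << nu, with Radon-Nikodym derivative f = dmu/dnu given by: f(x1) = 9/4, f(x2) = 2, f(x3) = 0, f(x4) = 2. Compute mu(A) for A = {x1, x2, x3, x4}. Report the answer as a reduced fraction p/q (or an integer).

By the defining property of the Radon-Nikodym derivative, for every measurable set A,
  mu(A) = integral_A f dnu.
Since nu is a discrete measure concentrated on the atoms of X, the integral over A reduces to the sum
  mu(A) = sum_{x in A} f(x) * nu({x}).
Computing each term:
  x1: f(x1) * nu(x1) = 9/4 * 2/3 = 3/2.
  x2: f(x2) * nu(x2) = 2 * 1 = 2.
  x3: f(x3) * nu(x3) = 0 * 1/2 = 0.
  x4: f(x4) * nu(x4) = 2 * 2 = 4.
Summing: mu(A) = 3/2 + 2 + 0 + 4 = 15/2.

15/2


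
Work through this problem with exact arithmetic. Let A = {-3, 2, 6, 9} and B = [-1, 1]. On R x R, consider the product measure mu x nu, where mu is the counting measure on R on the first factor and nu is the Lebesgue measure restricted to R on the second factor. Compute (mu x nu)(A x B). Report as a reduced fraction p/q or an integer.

For a measurable rectangle A x B, the product measure satisfies
  (mu x nu)(A x B) = mu(A) * nu(B).
  mu(A) = 4.
  nu(B) = 2.
  (mu x nu)(A x B) = 4 * 2 = 8.

8


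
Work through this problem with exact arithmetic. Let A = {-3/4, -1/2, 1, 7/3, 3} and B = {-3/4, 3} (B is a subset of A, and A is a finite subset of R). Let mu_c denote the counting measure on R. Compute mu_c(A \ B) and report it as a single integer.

Counting measure assigns mu_c(E) = |E| (number of elements) when E is finite. For B subset A, A \ B is the set of elements of A not in B, so |A \ B| = |A| - |B|.
|A| = 5, |B| = 2, so mu_c(A \ B) = 5 - 2 = 3.

3


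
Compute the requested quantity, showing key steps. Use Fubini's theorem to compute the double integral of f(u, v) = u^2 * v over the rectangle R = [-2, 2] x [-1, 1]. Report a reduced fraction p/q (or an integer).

f(u, v) is a tensor product of a function of u and a function of v, and both factors are bounded continuous (hence Lebesgue integrable) on the rectangle, so Fubini's theorem applies:
  integral_R f d(m x m) = (integral_a1^b1 u^2 du) * (integral_a2^b2 v dv).
Inner integral in u: integral_{-2}^{2} u^2 du = (2^3 - (-2)^3)/3
  = 16/3.
Inner integral in v: integral_{-1}^{1} v dv = (1^2 - (-1)^2)/2
  = 0.
Product: (16/3) * (0) = 0.

0


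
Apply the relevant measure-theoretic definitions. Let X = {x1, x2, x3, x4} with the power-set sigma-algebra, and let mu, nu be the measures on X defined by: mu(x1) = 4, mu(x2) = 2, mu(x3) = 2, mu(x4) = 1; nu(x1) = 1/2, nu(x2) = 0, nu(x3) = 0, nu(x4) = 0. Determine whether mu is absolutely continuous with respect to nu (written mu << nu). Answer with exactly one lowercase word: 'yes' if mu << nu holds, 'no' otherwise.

mu << nu means: every nu-null measurable set is also mu-null; equivalently, for every atom x, if nu({x}) = 0 then mu({x}) = 0.
Checking each atom:
  x1: nu = 1/2 > 0 -> no constraint.
  x2: nu = 0, mu = 2 > 0 -> violates mu << nu.
  x3: nu = 0, mu = 2 > 0 -> violates mu << nu.
  x4: nu = 0, mu = 1 > 0 -> violates mu << nu.
The atom(s) x2, x3, x4 violate the condition (nu = 0 but mu > 0). Therefore mu is NOT absolutely continuous w.r.t. nu.

no


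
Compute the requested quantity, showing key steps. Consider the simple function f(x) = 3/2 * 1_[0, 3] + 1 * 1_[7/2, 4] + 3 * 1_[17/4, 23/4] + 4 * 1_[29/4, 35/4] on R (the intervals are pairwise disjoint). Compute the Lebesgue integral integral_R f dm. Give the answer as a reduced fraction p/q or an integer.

For a simple function f = sum_i c_i * 1_{A_i} with disjoint A_i,
  integral f dm = sum_i c_i * m(A_i).
Lengths of the A_i:
  m(A_1) = 3 - 0 = 3.
  m(A_2) = 4 - 7/2 = 1/2.
  m(A_3) = 23/4 - 17/4 = 3/2.
  m(A_4) = 35/4 - 29/4 = 3/2.
Contributions c_i * m(A_i):
  (3/2) * (3) = 9/2.
  (1) * (1/2) = 1/2.
  (3) * (3/2) = 9/2.
  (4) * (3/2) = 6.
Total: 9/2 + 1/2 + 9/2 + 6 = 31/2.

31/2


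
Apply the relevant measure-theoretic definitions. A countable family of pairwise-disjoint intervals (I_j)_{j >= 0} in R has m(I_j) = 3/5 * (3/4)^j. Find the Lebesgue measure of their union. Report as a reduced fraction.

By countable additivity of the Lebesgue measure on pairwise disjoint measurable sets,
  m(union_{j >= 0} I_j) = sum_{j >= 0} m(I_j) = sum_{j >= 0} a * r^j,
  with a = 3/5 and r = 3/4.
Since 0 < r = 3/4 < 1, the geometric series converges:
  sum_{j >= 0} a * r^j = a / (1 - r).
  = 3/5 / (1 - 3/4)
  = 3/5 / (1/4)
  = 12/5.

12/5


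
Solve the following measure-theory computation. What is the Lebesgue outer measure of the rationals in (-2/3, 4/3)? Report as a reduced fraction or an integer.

The set Q cap (-2/3, 4/3) is countable (a subset of the countable set Q). Lebesgue outer measure of any countable set is 0: each singleton {q} has m*({q}) = 0, and by countable subadditivity m*(union_k {q_k}) <= sum_k m*({q_k}) = sum_k 0 = 0. The reverse inequality m*(E) >= 0 is automatic. So m*(Q cap (-2/3, 4/3)) = 0.

0


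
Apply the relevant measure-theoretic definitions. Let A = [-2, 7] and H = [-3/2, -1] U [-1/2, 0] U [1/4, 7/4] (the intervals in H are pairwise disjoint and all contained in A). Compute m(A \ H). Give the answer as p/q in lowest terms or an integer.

The ambient interval has length m(A) = 7 - (-2) = 9.
Since the holes are disjoint and sit inside A, by finite additivity
  m(H) = sum_i (b_i - a_i), and m(A \ H) = m(A) - m(H).
Computing the hole measures:
  m(H_1) = -1 - (-3/2) = 1/2.
  m(H_2) = 0 - (-1/2) = 1/2.
  m(H_3) = 7/4 - 1/4 = 3/2.
Summed: m(H) = 1/2 + 1/2 + 3/2 = 5/2.
So m(A \ H) = 9 - 5/2 = 13/2.

13/2


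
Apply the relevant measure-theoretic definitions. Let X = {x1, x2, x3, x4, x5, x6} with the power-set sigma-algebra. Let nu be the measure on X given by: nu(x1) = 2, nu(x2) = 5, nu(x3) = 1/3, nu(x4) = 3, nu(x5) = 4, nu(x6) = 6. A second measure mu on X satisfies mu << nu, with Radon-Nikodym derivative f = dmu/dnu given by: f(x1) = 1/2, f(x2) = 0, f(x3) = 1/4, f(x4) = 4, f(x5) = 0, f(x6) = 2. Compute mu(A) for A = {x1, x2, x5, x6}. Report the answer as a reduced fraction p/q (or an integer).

By the defining property of the Radon-Nikodym derivative, for every measurable set A,
  mu(A) = integral_A f dnu.
Since nu is a discrete measure concentrated on the atoms of X, the integral over A reduces to the sum
  mu(A) = sum_{x in A} f(x) * nu({x}).
Computing each term:
  x1: f(x1) * nu(x1) = 1/2 * 2 = 1.
  x2: f(x2) * nu(x2) = 0 * 5 = 0.
  x5: f(x5) * nu(x5) = 0 * 4 = 0.
  x6: f(x6) * nu(x6) = 2 * 6 = 12.
Summing: mu(A) = 1 + 0 + 0 + 12 = 13.

13
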